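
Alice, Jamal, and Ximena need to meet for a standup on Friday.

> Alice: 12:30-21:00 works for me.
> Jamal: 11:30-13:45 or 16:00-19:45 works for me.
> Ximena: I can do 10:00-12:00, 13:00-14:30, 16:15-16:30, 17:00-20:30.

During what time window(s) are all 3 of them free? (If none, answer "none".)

13:00-13:45, 16:15-16:30, 17:00-19:45

Alice ∩ Jamal: 12:30-13:45, 16:00-19:45.
Alice ∩ Jamal ∩ Ximena: 13:00-13:45, 16:15-16:30, 17:00-19:45.
So the common availability across everyone is 13:00-13:45, 16:15-16:30, 17:00-19:45.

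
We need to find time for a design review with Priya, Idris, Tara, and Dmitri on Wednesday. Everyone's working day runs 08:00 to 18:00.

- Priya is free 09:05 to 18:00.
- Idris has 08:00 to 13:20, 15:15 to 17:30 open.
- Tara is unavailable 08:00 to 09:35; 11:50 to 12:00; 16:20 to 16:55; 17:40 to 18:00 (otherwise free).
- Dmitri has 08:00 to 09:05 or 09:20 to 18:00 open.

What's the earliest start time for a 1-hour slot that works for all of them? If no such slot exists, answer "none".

09:35

Priya free: 09:05-18:00.
Idris free: 08:00-13:20, 15:15-17:30.
Tara free: 09:35-11:50, 12:00-16:20, 16:55-17:40 (invert busy blocks within the working day).
Dmitri free: 08:00-09:05, 09:20-18:00.
Priya ∩ Idris: 09:05-13:20, 15:15-17:30.
Priya ∩ Idris ∩ Tara: 09:35-11:50, 12:00-13:20, 15:15-16:20, 16:55-17:30.
Priya ∩ Idris ∩ Tara ∩ Dmitri: 09:35-11:50, 12:00-13:20, 15:15-16:20, 16:55-17:30.
The first common window of at least 60 minutes is 09:35-11:50, so the earliest start is 09:35.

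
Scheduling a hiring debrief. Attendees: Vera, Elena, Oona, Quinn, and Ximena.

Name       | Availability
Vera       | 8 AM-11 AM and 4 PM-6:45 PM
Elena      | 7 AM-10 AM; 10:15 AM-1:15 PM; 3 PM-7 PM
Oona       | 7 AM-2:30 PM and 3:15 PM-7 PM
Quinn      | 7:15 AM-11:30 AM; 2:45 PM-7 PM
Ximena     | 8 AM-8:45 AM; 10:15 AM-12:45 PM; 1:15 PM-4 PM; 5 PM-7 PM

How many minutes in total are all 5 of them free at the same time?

Vera ∩ Elena: 08:00-10:00, 10:15-11:00, 16:00-18:45.
Vera ∩ Elena ∩ Oona: 08:00-10:00, 10:15-11:00, 16:00-18:45.
Vera ∩ Elena ∩ Oona ∩ Quinn: 08:00-10:00, 10:15-11:00, 16:00-18:45.
Vera ∩ Elena ∩ Oona ∩ Quinn ∩ Ximena: 08:00-08:45, 10:15-11:00, 17:00-18:45.
Summing the common windows: 45 + 45 + 105 = 195 minutes.

195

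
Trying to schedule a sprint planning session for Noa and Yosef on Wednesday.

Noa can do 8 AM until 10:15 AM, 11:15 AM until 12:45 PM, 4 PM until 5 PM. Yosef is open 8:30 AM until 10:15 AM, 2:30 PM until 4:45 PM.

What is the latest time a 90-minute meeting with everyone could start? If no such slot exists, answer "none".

08:45

Noa ∩ Yosef: 08:30-10:15, 16:00-16:45.
So the common availability across everyone is 08:30-10:15, 16:00-16:45.
The last common window of at least 90 minutes is 08:30-10:15; a 90-minute meeting can start as late as 08:45 and still end by 10:15.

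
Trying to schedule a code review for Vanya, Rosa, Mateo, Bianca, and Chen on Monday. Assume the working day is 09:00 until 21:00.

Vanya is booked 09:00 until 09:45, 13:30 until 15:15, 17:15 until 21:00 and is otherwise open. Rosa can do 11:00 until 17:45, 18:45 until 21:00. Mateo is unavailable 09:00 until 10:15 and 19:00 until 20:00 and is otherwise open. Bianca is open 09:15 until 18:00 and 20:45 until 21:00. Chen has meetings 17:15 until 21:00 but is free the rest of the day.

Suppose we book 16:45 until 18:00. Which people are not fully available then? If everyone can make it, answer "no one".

Vanya free: 09:45-13:30, 15:15-17:15 (invert busy blocks within the working day).
Rosa free: 11:00-17:45, 18:45-21:00.
Mateo free: 10:15-19:00, 20:00-21:00 (invert busy blocks within the working day).
Bianca free: 09:15-18:00, 20:45-21:00.
Chen free: 09:00-17:15 (invert busy blocks within the working day).
Vanya: not fully free for 16:45-18:00. Rosa: not fully free for 16:45-18:00. Mateo: free for 16:45-18:00. Bianca: free for 16:45-18:00. Chen: not fully free for 16:45-18:00.

Chen, Rosa, Vanya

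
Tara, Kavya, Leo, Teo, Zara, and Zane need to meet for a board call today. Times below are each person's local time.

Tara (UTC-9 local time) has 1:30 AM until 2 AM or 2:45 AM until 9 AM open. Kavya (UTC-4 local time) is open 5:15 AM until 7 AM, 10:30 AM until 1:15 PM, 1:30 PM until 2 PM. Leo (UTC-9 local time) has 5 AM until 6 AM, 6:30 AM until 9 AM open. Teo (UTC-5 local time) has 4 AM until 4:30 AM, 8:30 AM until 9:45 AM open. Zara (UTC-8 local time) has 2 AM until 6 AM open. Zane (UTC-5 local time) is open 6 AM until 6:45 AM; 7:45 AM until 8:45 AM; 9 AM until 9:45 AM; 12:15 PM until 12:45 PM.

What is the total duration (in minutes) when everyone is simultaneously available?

Tara in UTC: 10:30-11:00, 11:45-18:00 (add 9h to convert from UTC-9).
Kavya in UTC: 09:15-11:00, 14:30-17:15, 17:30-18:00 (add 4h to convert from UTC-4).
Leo in UTC: 14:00-15:00, 15:30-18:00 (add 9h to convert from UTC-9).
Teo in UTC: 09:00-09:30, 13:30-14:45 (add 5h to convert from UTC-5).
Zara in UTC: 10:00-14:00 (add 8h to convert from UTC-8).
Zane in UTC: 11:00-11:45, 12:45-13:45, 14:00-14:45, 17:15-17:45 (add 5h to convert from UTC-5).
Tara ∩ Kavya: 10:30-11:00, 14:30-17:15, 17:30-18:00.
Tara ∩ Kavya ∩ Leo: 14:30-15:00, 15:30-17:15, 17:30-18:00.
Tara ∩ Kavya ∩ Leo ∩ Teo: 14:30-14:45.
Tara ∩ Kavya ∩ Leo ∩ Teo ∩ Zara: ∅.
Tara ∩ Kavya ∩ Leo ∩ Teo ∩ Zara ∩ Zane: ∅.
There is no time when everyone is free.
There is no common window, so the total is 0 minutes.

0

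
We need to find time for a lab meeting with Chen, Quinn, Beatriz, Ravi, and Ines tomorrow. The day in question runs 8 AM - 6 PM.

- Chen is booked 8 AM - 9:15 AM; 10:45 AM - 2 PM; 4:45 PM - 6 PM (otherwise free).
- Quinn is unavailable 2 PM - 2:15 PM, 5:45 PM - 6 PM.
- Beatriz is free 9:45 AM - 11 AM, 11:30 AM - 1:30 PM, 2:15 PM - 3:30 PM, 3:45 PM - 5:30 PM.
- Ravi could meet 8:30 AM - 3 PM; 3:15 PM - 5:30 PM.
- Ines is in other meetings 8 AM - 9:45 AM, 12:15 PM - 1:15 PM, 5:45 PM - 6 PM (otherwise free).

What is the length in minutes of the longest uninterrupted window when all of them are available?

Chen free: 09:15-10:45, 14:00-16:45 (invert busy blocks within the working day).
Quinn free: 08:00-14:00, 14:15-17:45 (invert busy blocks within the working day).
Beatriz free: 09:45-11:00, 11:30-13:30, 14:15-15:30, 15:45-17:30.
Ravi free: 08:30-15:00, 15:15-17:30.
Ines free: 09:45-12:15, 13:15-17:45 (invert busy blocks within the working day).
Chen ∩ Quinn: 09:15-10:45, 14:15-16:45.
Chen ∩ Quinn ∩ Beatriz: 09:45-10:45, 14:15-15:30, 15:45-16:45.
Chen ∩ Quinn ∩ Beatriz ∩ Ravi: 09:45-10:45, 14:15-15:00, 15:15-15:30, 15:45-16:45.
Chen ∩ Quinn ∩ Beatriz ∩ Ravi ∩ Ines: 09:45-10:45, 14:15-15:00, 15:15-15:30, 15:45-16:45.
The longest is 09:45-10:45 at 60 minutes.

60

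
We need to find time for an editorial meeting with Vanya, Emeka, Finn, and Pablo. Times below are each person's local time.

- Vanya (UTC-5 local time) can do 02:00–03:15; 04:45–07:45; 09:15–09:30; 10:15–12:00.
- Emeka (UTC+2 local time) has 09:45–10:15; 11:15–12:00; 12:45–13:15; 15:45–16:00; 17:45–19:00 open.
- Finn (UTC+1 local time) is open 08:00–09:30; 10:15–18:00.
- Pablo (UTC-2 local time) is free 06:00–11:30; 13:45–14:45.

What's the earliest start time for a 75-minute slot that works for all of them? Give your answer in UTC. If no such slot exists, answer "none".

none

Vanya in UTC: 07:00-08:15, 09:45-12:45, 14:15-14:30, 15:15-17:00 (add 5h to convert from UTC-5).
Emeka in UTC: 07:45-08:15, 09:15-10:00, 10:45-11:15, 13:45-14:00, 15:45-17:00 (subtract 2h to convert from UTC+2).
Finn in UTC: 07:00-08:30, 09:15-17:00 (subtract 1h to convert from UTC+1).
Pablo in UTC: 08:00-13:30, 15:45-16:45 (add 2h to convert from UTC-2).
Vanya ∩ Emeka: 07:45-08:15, 09:45-10:00, 10:45-11:15, 15:45-17:00.
Vanya ∩ Emeka ∩ Finn: 07:45-08:15, 09:45-10:00, 10:45-11:15, 15:45-17:00.
Vanya ∩ Emeka ∩ Finn ∩ Pablo: 08:00-08:15, 09:45-10:00, 10:45-11:15, 15:45-16:45.
No common window is at least 75 minutes long.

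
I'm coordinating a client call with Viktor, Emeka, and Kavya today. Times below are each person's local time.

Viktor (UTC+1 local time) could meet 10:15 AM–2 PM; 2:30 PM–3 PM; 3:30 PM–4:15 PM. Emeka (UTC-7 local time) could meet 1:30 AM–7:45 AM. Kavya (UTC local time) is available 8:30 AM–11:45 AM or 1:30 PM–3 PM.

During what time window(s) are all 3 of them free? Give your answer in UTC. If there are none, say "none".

09:15-11:45, 13:30-14:00, 14:30-14:45

Viktor in UTC: 09:15-13:00, 13:30-14:00, 14:30-15:15 (subtract 1h to convert from UTC+1).
Emeka in UTC: 08:30-14:45 (add 7h to convert from UTC-7).
Kavya in UTC: 08:30-11:45, 13:30-15:00.
Viktor ∩ Emeka: 09:15-13:00, 13:30-14:00, 14:30-14:45.
Viktor ∩ Emeka ∩ Kavya: 09:15-11:45, 13:30-14:00, 14:30-14:45.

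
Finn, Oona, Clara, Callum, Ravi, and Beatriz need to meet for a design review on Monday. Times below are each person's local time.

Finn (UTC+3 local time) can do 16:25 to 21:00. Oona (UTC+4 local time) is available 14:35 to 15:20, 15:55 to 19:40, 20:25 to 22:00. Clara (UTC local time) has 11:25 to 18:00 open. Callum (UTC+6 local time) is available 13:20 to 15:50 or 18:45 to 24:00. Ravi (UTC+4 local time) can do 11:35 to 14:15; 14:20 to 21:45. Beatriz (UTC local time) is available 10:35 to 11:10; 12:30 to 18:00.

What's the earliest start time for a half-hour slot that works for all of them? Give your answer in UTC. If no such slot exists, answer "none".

13:25

Finn in UTC: 13:25-18:00 (subtract 3h to convert from UTC+3).
Oona in UTC: 10:35-11:20, 11:55-15:40, 16:25-18:00 (subtract 4h to convert from UTC+4).
Clara in UTC: 11:25-18:00.
Callum in UTC: 07:20-09:50, 12:45-18:00 (subtract 6h to convert from UTC+6).
Ravi in UTC: 07:35-10:15, 10:20-17:45 (subtract 4h to convert from UTC+4).
Beatriz in UTC: 10:35-11:10, 12:30-18:00.
Finn ∩ Oona: 13:25-15:40, 16:25-18:00.
Finn ∩ Oona ∩ Clara: 13:25-15:40, 16:25-18:00.
Finn ∩ Oona ∩ Clara ∩ Callum: 13:25-15:40, 16:25-18:00.
Finn ∩ Oona ∩ Clara ∩ Callum ∩ Ravi: 13:25-15:40, 16:25-17:45.
Finn ∩ Oona ∩ Clara ∩ Callum ∩ Ravi ∩ Beatriz: 13:25-15:40, 16:25-17:45.
The first common window of at least 30 minutes is 13:25-15:40, so the earliest start is 13:25.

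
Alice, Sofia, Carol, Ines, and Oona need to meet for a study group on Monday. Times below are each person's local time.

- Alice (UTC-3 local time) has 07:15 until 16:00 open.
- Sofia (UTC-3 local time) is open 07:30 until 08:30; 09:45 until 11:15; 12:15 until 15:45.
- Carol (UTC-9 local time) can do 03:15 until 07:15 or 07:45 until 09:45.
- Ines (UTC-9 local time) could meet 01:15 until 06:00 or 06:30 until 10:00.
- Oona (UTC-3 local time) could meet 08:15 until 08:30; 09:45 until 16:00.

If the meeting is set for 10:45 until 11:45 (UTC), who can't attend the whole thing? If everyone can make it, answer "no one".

Alice in UTC: 10:15-19:00 (add 3h to convert from UTC-3).
Sofia in UTC: 10:30-11:30, 12:45-14:15, 15:15-18:45 (add 3h to convert from UTC-3).
Carol in UTC: 12:15-16:15, 16:45-18:45 (add 9h to convert from UTC-9).
Ines in UTC: 10:15-15:00, 15:30-19:00 (add 9h to convert from UTC-9).
Oona in UTC: 11:15-11:30, 12:45-19:00 (add 3h to convert from UTC-3).
Alice: free for 10:45-11:45. Sofia: not fully free for 10:45-11:45. Carol: not fully free for 10:45-11:45. Ines: free for 10:45-11:45. Oona: not fully free for 10:45-11:45.

Carol, Oona, Sofia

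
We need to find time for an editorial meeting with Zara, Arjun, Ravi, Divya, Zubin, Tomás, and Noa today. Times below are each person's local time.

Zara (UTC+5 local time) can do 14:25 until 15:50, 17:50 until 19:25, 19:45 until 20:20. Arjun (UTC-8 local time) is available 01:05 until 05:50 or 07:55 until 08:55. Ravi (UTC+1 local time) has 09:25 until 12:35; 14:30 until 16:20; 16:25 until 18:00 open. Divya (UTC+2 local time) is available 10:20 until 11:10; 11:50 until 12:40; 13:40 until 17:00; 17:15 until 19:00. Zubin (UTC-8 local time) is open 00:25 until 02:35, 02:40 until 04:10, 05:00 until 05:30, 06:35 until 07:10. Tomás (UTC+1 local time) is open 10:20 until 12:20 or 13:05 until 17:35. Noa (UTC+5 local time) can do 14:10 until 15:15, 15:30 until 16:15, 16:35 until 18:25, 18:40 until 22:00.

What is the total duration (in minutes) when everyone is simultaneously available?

Zara in UTC: 09:25-10:50, 12:50-14:25, 14:45-15:20 (subtract 5h to convert from UTC+5).
Arjun in UTC: 09:05-13:50, 15:55-16:55 (add 8h to convert from UTC-8).
Ravi in UTC: 08:25-11:35, 13:30-15:20, 15:25-17:00 (subtract 1h to convert from UTC+1).
Divya in UTC: 08:20-09:10, 09:50-10:40, 11:40-15:00, 15:15-17:00 (subtract 2h to convert from UTC+2).
Zubin in UTC: 08:25-10:35, 10:40-12:10, 13:00-13:30, 14:35-15:10 (add 8h to convert from UTC-8).
Tomás in UTC: 09:20-11:20, 12:05-16:35 (subtract 1h to convert from UTC+1).
Noa in UTC: 09:10-10:15, 10:30-11:15, 11:35-13:25, 13:40-17:00 (subtract 5h to convert from UTC+5).
Zara ∩ Arjun: 09:25-10:50, 12:50-13:50.
Zara ∩ Arjun ∩ Ravi: 09:25-10:50, 13:30-13:50.
Zara ∩ Arjun ∩ Ravi ∩ Divya: 09:50-10:40, 13:30-13:50.
Zara ∩ Arjun ∩ Ravi ∩ Divya ∩ Zubin: 09:50-10:35.
Zara ∩ Arjun ∩ Ravi ∩ Divya ∩ Zubin ∩ Tomás: 09:50-10:35.
Zara ∩ Arjun ∩ Ravi ∩ Divya ∩ Zubin ∩ Tomás ∩ Noa: 09:50-10:15, 10:30-10:35.
Summing the common windows: 25 + 5 = 30 minutes.

30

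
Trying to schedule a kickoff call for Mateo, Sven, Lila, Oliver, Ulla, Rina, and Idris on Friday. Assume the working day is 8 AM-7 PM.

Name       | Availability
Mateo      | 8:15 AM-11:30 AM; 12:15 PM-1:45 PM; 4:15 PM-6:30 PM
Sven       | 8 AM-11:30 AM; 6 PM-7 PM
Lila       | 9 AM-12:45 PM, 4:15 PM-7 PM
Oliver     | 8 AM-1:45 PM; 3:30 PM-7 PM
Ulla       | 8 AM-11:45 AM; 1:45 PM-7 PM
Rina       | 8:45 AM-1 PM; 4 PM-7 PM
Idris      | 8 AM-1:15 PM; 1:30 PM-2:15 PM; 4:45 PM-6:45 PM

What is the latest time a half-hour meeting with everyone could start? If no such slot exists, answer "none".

Mateo ∩ Sven: 08:15-11:30, 18:00-18:30.
Mateo ∩ Sven ∩ Lila: 09:00-11:30, 18:00-18:30.
Mateo ∩ Sven ∩ Lila ∩ Oliver: 09:00-11:30, 18:00-18:30.
Mateo ∩ Sven ∩ Lila ∩ Oliver ∩ Ulla: 09:00-11:30, 18:00-18:30.
Mateo ∩ Sven ∩ Lila ∩ Oliver ∩ Ulla ∩ Rina: 09:00-11:30, 18:00-18:30.
Mateo ∩ Sven ∩ Lila ∩ Oliver ∩ Ulla ∩ Rina ∩ Idris: 09:00-11:30, 18:00-18:30.
So the common availability across everyone is 09:00-11:30, 18:00-18:30.
The last common window of at least 30 minutes is 18:00-18:30; a 30-minute meeting can start as late as 18:00 and still end by 18:30.

18:00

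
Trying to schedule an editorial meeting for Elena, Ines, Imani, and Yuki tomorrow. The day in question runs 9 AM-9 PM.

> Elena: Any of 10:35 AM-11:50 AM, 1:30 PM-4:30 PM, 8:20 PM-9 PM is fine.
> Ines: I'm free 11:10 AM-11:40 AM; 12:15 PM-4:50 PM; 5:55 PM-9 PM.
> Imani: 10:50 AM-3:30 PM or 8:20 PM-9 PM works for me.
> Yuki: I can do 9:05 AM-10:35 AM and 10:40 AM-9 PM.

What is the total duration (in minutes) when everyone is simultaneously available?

190

Elena ∩ Ines: 11:10-11:40, 13:30-16:30, 20:20-21:00.
Elena ∩ Ines ∩ Imani: 11:10-11:40, 13:30-15:30, 20:20-21:00.
Elena ∩ Ines ∩ Imani ∩ Yuki: 11:10-11:40, 13:30-15:30, 20:20-21:00.
Summing the common windows: 30 + 120 + 40 = 190 minutes.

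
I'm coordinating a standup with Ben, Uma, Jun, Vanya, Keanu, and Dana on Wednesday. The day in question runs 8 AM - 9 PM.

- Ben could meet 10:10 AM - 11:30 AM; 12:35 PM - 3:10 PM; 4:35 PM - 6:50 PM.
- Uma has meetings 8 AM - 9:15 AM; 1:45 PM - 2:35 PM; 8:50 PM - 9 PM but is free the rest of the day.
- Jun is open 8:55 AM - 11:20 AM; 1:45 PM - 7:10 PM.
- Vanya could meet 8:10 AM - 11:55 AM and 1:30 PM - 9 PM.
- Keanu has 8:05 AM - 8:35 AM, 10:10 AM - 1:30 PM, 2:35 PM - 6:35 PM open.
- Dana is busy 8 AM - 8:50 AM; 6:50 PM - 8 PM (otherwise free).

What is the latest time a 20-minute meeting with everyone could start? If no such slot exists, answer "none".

Ben free: 10:10-11:30, 12:35-15:10, 16:35-18:50.
Uma free: 09:15-13:45, 14:35-20:50 (invert busy blocks within the working day).
Jun free: 08:55-11:20, 13:45-19:10.
Vanya free: 08:10-11:55, 13:30-21:00.
Keanu free: 08:05-08:35, 10:10-13:30, 14:35-18:35.
Dana free: 08:50-18:50, 20:00-21:00 (invert busy blocks within the working day).
Ben ∩ Uma: 10:10-11:30, 12:35-13:45, 14:35-15:10, 16:35-18:50.
Ben ∩ Uma ∩ Jun: 10:10-11:20, 14:35-15:10, 16:35-18:50.
Ben ∩ Uma ∩ Jun ∩ Vanya: 10:10-11:20, 14:35-15:10, 16:35-18:50.
Ben ∩ Uma ∩ Jun ∩ Vanya ∩ Keanu: 10:10-11:20, 14:35-15:10, 16:35-18:35.
Ben ∩ Uma ∩ Jun ∩ Vanya ∩ Keanu ∩ Dana: 10:10-11:20, 14:35-15:10, 16:35-18:35.
The last common window of at least 20 minutes is 16:35-18:35; a 20-minute meeting can start as late as 18:15 and still end by 18:35.

18:15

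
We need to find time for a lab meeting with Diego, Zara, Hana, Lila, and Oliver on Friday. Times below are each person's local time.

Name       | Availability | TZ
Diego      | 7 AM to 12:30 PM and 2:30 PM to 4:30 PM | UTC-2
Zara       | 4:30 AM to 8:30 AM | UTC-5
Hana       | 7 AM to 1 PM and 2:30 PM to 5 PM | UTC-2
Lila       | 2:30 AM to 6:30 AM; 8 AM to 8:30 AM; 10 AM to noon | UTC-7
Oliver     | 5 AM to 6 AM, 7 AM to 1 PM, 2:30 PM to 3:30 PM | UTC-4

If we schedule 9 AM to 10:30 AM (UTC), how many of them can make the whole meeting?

Diego in UTC: 09:00-14:30, 16:30-18:30 (add 2h to convert from UTC-2).
Zara in UTC: 09:30-13:30 (add 5h to convert from UTC-5).
Hana in UTC: 09:00-15:00, 16:30-19:00 (add 2h to convert from UTC-2).
Lila in UTC: 09:30-13:30, 15:00-15:30, 17:00-19:00 (add 7h to convert from UTC-7).
Oliver in UTC: 09:00-10:00, 11:00-17:00, 18:30-19:30 (add 4h to convert from UTC-4).
Diego and Hana can make the full 09:00-10:30 slot — that's 2.

2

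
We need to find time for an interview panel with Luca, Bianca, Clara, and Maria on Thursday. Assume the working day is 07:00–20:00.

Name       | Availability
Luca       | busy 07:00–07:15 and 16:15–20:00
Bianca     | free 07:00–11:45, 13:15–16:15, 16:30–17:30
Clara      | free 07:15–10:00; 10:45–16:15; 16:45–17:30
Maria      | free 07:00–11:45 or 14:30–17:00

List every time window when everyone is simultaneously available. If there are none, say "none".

07:15-10:00, 10:45-11:45, 14:30-16:15

Luca free: 07:15-16:15 (invert busy blocks within the working day).
Bianca free: 07:00-11:45, 13:15-16:15, 16:30-17:30.
Clara free: 07:15-10:00, 10:45-16:15, 16:45-17:30.
Maria free: 07:00-11:45, 14:30-17:00.
Luca ∩ Bianca: 07:15-11:45, 13:15-16:15.
Luca ∩ Bianca ∩ Clara: 07:15-10:00, 10:45-11:45, 13:15-16:15.
Luca ∩ Bianca ∩ Clara ∩ Maria: 07:15-10:00, 10:45-11:45, 14:30-16:15.
So the common availability across everyone is 07:15-10:00, 10:45-11:45, 14:30-16:15.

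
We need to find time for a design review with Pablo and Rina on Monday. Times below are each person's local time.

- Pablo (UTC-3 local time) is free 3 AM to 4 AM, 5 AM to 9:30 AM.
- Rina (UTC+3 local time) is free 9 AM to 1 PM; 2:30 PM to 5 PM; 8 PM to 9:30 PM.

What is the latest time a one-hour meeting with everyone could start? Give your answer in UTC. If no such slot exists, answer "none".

11:30

Pablo in UTC: 06:00-07:00, 08:00-12:30 (add 3h to convert from UTC-3).
Rina in UTC: 06:00-10:00, 11:30-14:00, 17:00-18:30 (subtract 3h to convert from UTC+3).
Pablo ∩ Rina: 06:00-07:00, 08:00-10:00, 11:30-12:30.
The last common window of at least 60 minutes is 11:30-12:30; a 60-minute meeting can start as late as 11:30 and still end by 12:30.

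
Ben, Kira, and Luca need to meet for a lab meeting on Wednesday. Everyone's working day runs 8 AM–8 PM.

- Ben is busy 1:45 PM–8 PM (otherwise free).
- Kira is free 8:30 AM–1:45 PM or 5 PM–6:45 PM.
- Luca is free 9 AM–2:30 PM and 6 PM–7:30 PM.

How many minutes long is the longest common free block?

285

Ben free: 08:00-13:45 (invert busy blocks within the working day).
Kira free: 08:30-13:45, 17:00-18:45.
Luca free: 09:00-14:30, 18:00-19:30.
Ben ∩ Kira: 08:30-13:45.
Ben ∩ Kira ∩ Luca: 09:00-13:45.
The longest is 09:00-13:45 at 285 minutes.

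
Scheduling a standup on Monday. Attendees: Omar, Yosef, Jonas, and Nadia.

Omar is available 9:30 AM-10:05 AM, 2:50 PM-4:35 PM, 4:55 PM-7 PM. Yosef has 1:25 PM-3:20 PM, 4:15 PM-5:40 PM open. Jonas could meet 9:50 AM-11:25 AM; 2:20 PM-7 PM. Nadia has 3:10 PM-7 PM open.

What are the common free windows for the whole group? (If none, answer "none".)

15:10-15:20, 16:15-16:35, 16:55-17:40

Omar ∩ Yosef: 14:50-15:20, 16:15-16:35, 16:55-17:40.
Omar ∩ Yosef ∩ Jonas: 14:50-15:20, 16:15-16:35, 16:55-17:40.
Omar ∩ Yosef ∩ Jonas ∩ Nadia: 15:10-15:20, 16:15-16:35, 16:55-17:40.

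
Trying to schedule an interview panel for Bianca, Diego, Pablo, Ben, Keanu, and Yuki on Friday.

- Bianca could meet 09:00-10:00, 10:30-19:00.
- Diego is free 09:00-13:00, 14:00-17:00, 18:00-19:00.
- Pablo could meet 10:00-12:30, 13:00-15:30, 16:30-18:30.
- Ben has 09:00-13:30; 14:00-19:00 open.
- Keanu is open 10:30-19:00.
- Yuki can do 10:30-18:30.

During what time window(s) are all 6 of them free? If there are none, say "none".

10:30-12:30, 14:00-15:30, 16:30-17:00, 18:00-18:30

Bianca ∩ Diego: 09:00-10:00, 10:30-13:00, 14:00-17:00, 18:00-19:00.
Bianca ∩ Diego ∩ Pablo: 10:30-12:30, 14:00-15:30, 16:30-17:00, 18:00-18:30.
Bianca ∩ Diego ∩ Pablo ∩ Ben: 10:30-12:30, 14:00-15:30, 16:30-17:00, 18:00-18:30.
Bianca ∩ Diego ∩ Pablo ∩ Ben ∩ Keanu: 10:30-12:30, 14:00-15:30, 16:30-17:00, 18:00-18:30.
Bianca ∩ Diego ∩ Pablo ∩ Ben ∩ Keanu ∩ Yuki: 10:30-12:30, 14:00-15:30, 16:30-17:00, 18:00-18:30.
Those are the intersection windows.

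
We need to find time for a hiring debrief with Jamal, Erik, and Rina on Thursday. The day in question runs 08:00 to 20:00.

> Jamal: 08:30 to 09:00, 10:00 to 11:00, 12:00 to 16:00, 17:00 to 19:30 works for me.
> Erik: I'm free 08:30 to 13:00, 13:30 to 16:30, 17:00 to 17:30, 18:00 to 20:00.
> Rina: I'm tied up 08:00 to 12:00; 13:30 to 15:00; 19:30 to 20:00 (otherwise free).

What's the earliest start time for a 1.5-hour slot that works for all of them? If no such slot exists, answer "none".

Jamal free: 08:30-09:00, 10:00-11:00, 12:00-16:00, 17:00-19:30.
Erik free: 08:30-13:00, 13:30-16:30, 17:00-17:30, 18:00-20:00.
Rina free: 12:00-13:30, 15:00-19:30 (invert busy blocks within the working day).
Jamal ∩ Erik: 08:30-09:00, 10:00-11:00, 12:00-13:00, 13:30-16:00, 17:00-17:30, 18:00-19:30.
Jamal ∩ Erik ∩ Rina: 12:00-13:00, 15:00-16:00, 17:00-17:30, 18:00-19:30.
So the common availability across everyone is 12:00-13:00, 15:00-16:00, 17:00-17:30, 18:00-19:30.
The first common window of at least 90 minutes is 18:00-19:30, so the earliest start is 18:00.

18:00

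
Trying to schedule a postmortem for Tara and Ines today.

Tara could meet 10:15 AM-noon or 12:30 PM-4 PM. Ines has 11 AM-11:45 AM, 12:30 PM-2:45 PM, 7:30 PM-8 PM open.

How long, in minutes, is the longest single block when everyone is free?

135

Tara ∩ Ines: 11:00-11:45, 12:30-14:45.
So the common availability across everyone is 11:00-11:45, 12:30-14:45.
The longest is 12:30-14:45 at 135 minutes.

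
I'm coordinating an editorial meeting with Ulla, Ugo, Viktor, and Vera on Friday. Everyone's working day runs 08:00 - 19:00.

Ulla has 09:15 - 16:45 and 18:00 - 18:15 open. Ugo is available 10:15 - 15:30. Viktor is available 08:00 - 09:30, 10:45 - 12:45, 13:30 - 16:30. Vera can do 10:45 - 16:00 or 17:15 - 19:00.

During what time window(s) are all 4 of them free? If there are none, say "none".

10:45-12:45, 13:30-15:30

Ulla ∩ Ugo: 10:15-15:30.
Ulla ∩ Ugo ∩ Viktor: 10:45-12:45, 13:30-15:30.
Ulla ∩ Ugo ∩ Viktor ∩ Vera: 10:45-12:45, 13:30-15:30.
Those are the intersection windows.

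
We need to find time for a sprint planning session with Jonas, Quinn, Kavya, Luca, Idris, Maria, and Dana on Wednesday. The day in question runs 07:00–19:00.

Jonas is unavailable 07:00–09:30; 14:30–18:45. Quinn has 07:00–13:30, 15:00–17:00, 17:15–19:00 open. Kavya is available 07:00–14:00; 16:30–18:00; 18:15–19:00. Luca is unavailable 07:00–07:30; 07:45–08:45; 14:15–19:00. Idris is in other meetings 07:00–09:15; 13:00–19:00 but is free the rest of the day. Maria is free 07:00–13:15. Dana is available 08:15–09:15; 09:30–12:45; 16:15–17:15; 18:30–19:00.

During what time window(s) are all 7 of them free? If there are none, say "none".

09:30-12:45

Jonas free: 09:30-14:30, 18:45-19:00 (invert busy blocks within the working day).
Quinn free: 07:00-13:30, 15:00-17:00, 17:15-19:00.
Kavya free: 07:00-14:00, 16:30-18:00, 18:15-19:00.
Luca free: 07:30-07:45, 08:45-14:15 (invert busy blocks within the working day).
Idris free: 09:15-13:00 (invert busy blocks within the working day).
Maria free: 07:00-13:15.
Dana free: 08:15-09:15, 09:30-12:45, 16:15-17:15, 18:30-19:00.
Jonas ∩ Quinn: 09:30-13:30, 18:45-19:00.
Jonas ∩ Quinn ∩ Kavya: 09:30-13:30, 18:45-19:00.
Jonas ∩ Quinn ∩ Kavya ∩ Luca: 09:30-13:30.
Jonas ∩ Quinn ∩ Kavya ∩ Luca ∩ Idris: 09:30-13:00.
Jonas ∩ Quinn ∩ Kavya ∩ Luca ∩ Idris ∩ Maria: 09:30-13:00.
Jonas ∩ Quinn ∩ Kavya ∩ Luca ∩ Idris ∩ Maria ∩ Dana: 09:30-12:45.
So the common availability across everyone is 09:30-12:45.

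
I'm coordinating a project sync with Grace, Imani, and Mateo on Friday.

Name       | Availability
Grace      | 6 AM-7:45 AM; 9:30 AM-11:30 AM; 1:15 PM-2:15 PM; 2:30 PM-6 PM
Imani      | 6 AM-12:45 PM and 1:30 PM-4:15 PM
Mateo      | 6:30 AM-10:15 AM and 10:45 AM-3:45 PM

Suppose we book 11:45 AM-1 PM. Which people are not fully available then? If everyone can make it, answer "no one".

Grace, Imani

Grace: not fully free for 11:45-13:00. Imani: not fully free for 11:45-13:00. Mateo: free for 11:45-13:00.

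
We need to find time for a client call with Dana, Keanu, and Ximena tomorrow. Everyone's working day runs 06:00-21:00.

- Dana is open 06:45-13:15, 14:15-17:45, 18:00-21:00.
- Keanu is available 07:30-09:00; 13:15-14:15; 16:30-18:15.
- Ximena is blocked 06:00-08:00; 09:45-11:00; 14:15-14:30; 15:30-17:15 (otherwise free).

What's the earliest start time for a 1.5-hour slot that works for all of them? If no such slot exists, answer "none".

none

Dana free: 06:45-13:15, 14:15-17:45, 18:00-21:00.
Keanu free: 07:30-09:00, 13:15-14:15, 16:30-18:15.
Ximena free: 08:00-09:45, 11:00-14:15, 14:30-15:30, 17:15-21:00 (invert busy blocks within the working day).
Dana ∩ Keanu: 07:30-09:00, 16:30-17:45, 18:00-18:15.
Dana ∩ Keanu ∩ Ximena: 08:00-09:00, 17:15-17:45, 18:00-18:15.
Those are the intersection windows.
No common window is at least 90 minutes long.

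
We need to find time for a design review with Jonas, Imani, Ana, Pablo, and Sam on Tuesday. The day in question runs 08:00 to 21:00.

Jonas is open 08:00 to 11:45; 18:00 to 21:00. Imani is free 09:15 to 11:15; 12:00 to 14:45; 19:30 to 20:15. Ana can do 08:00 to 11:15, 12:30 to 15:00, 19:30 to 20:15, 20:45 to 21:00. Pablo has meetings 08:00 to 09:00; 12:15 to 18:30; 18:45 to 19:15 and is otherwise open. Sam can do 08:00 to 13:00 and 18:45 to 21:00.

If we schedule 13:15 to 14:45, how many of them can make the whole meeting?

2

Jonas free: 08:00-11:45, 18:00-21:00.
Imani free: 09:15-11:15, 12:00-14:45, 19:30-20:15.
Ana free: 08:00-11:15, 12:30-15:00, 19:30-20:15, 20:45-21:00.
Pablo free: 09:00-12:15, 18:30-18:45, 19:15-21:00 (invert busy blocks within the working day).
Sam free: 08:00-13:00, 18:45-21:00.
Imani and Ana can make the full 13:15-14:45 slot — that's 2.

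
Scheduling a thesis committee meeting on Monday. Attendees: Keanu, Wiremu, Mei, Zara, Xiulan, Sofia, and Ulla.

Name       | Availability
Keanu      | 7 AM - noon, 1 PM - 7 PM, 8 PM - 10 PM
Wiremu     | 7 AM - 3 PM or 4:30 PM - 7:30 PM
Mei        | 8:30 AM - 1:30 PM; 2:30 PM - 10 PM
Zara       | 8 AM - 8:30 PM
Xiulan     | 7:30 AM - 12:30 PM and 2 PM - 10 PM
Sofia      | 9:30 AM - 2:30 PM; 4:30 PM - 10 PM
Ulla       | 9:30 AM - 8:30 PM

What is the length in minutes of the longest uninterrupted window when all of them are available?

150

Keanu ∩ Wiremu: 07:00-12:00, 13:00-15:00, 16:30-19:00.
Keanu ∩ Wiremu ∩ Mei: 08:30-12:00, 13:00-13:30, 14:30-15:00, 16:30-19:00.
Keanu ∩ Wiremu ∩ Mei ∩ Zara: 08:30-12:00, 13:00-13:30, 14:30-15:00, 16:30-19:00.
Keanu ∩ Wiremu ∩ Mei ∩ Zara ∩ Xiulan: 08:30-12:00, 14:30-15:00, 16:30-19:00.
Keanu ∩ Wiremu ∩ Mei ∩ Zara ∩ Xiulan ∩ Sofia: 09:30-12:00, 16:30-19:00.
Keanu ∩ Wiremu ∩ Mei ∩ Zara ∩ Xiulan ∩ Sofia ∩ Ulla: 09:30-12:00, 16:30-19:00.
Those are the intersection windows.
The longest is 09:30-12:00 at 150 minutes.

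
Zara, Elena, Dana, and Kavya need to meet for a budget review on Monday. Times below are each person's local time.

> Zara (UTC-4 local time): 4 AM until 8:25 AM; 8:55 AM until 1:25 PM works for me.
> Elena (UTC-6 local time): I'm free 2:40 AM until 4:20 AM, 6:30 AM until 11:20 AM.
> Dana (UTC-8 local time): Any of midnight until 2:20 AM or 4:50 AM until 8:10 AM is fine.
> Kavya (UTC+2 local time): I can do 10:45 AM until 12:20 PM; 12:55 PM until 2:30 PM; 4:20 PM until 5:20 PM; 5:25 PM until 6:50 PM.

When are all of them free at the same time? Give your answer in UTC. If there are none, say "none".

08:45-10:20, 14:20-15:20, 15:25-16:10

Zara in UTC: 08:00-12:25, 12:55-17:25 (add 4h to convert from UTC-4).
Elena in UTC: 08:40-10:20, 12:30-17:20 (add 6h to convert from UTC-6).
Dana in UTC: 08:00-10:20, 12:50-16:10 (add 8h to convert from UTC-8).
Kavya in UTC: 08:45-10:20, 10:55-12:30, 14:20-15:20, 15:25-16:50 (subtract 2h to convert from UTC+2).
Zara ∩ Elena: 08:40-10:20, 12:55-17:20.
Zara ∩ Elena ∩ Dana: 08:40-10:20, 12:55-16:10.
Zara ∩ Elena ∩ Dana ∩ Kavya: 08:45-10:20, 14:20-15:20, 15:25-16:10.
Those are the intersection windows.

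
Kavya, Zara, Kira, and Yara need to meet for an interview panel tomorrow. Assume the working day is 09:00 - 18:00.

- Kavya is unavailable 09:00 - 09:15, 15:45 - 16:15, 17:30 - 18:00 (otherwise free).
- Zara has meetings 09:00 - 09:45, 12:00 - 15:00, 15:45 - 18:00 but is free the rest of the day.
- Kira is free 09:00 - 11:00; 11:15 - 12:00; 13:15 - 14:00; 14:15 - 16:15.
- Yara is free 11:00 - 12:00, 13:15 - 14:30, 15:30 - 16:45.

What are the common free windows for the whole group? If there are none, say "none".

Kavya free: 09:15-15:45, 16:15-17:30 (invert busy blocks within the working day).
Zara free: 09:45-12:00, 15:00-15:45 (invert busy blocks within the working day).
Kira free: 09:00-11:00, 11:15-12:00, 13:15-14:00, 14:15-16:15.
Yara free: 11:00-12:00, 13:15-14:30, 15:30-16:45.
Kavya ∩ Zara: 09:45-12:00, 15:00-15:45.
Kavya ∩ Zara ∩ Kira: 09:45-11:00, 11:15-12:00, 15:00-15:45.
Kavya ∩ Zara ∩ Kira ∩ Yara: 11:15-12:00, 15:30-15:45.
Those are the intersection windows.

11:15-12:00, 15:30-15:45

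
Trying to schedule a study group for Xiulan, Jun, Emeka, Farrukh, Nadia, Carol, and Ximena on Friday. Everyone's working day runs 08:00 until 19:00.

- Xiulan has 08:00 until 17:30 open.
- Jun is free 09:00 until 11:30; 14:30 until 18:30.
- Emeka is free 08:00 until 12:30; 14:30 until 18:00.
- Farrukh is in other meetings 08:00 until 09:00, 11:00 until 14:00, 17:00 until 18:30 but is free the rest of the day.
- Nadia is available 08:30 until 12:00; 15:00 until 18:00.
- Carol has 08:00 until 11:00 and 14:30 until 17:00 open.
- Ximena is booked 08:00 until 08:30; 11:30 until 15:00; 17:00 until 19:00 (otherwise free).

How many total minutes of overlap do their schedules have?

Xiulan free: 08:00-17:30.
Jun free: 09:00-11:30, 14:30-18:30.
Emeka free: 08:00-12:30, 14:30-18:00.
Farrukh free: 09:00-11:00, 14:00-17:00, 18:30-19:00 (invert busy blocks within the working day).
Nadia free: 08:30-12:00, 15:00-18:00.
Carol free: 08:00-11:00, 14:30-17:00.
Ximena free: 08:30-11:30, 15:00-17:00 (invert busy blocks within the working day).
Xiulan ∩ Jun: 09:00-11:30, 14:30-17:30.
Xiulan ∩ Jun ∩ Emeka: 09:00-11:30, 14:30-17:30.
Xiulan ∩ Jun ∩ Emeka ∩ Farrukh: 09:00-11:00, 14:30-17:00.
Xiulan ∩ Jun ∩ Emeka ∩ Farrukh ∩ Nadia: 09:00-11:00, 15:00-17:00.
Xiulan ∩ Jun ∩ Emeka ∩ Farrukh ∩ Nadia ∩ Carol: 09:00-11:00, 15:00-17:00.
Xiulan ∩ Jun ∩ Emeka ∩ Farrukh ∩ Nadia ∩ Carol ∩ Ximena: 09:00-11:00, 15:00-17:00.
So the common availability across everyone is 09:00-11:00, 15:00-17:00.
Summing the common windows: 120 + 120 = 240 minutes.

240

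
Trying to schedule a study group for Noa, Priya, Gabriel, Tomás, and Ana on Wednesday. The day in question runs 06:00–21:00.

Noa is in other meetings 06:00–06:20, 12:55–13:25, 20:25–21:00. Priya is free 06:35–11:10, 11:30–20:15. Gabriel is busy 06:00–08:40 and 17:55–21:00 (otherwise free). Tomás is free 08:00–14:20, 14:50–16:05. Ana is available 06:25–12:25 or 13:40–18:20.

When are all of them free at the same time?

08:40-11:10, 11:30-12:25, 13:40-14:20, 14:50-16:05

Noa free: 06:20-12:55, 13:25-20:25 (invert busy blocks within the working day).
Priya free: 06:35-11:10, 11:30-20:15.
Gabriel free: 08:40-17:55 (invert busy blocks within the working day).
Tomás free: 08:00-14:20, 14:50-16:05.
Ana free: 06:25-12:25, 13:40-18:20.
Noa ∩ Priya: 06:35-11:10, 11:30-12:55, 13:25-20:15.
Noa ∩ Priya ∩ Gabriel: 08:40-11:10, 11:30-12:55, 13:25-17:55.
Noa ∩ Priya ∩ Gabriel ∩ Tomás: 08:40-11:10, 11:30-12:55, 13:25-14:20, 14:50-16:05.
Noa ∩ Priya ∩ Gabriel ∩ Tomás ∩ Ana: 08:40-11:10, 11:30-12:25, 13:40-14:20, 14:50-16:05.
Those are the intersection windows.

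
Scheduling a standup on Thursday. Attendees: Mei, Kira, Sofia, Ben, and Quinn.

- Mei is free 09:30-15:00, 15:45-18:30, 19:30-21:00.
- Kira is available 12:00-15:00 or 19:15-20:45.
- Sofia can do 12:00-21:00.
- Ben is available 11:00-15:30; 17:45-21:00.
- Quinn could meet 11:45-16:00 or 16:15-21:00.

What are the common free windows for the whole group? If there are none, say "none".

Mei ∩ Kira: 12:00-15:00, 19:30-20:45.
Mei ∩ Kira ∩ Sofia: 12:00-15:00, 19:30-20:45.
Mei ∩ Kira ∩ Sofia ∩ Ben: 12:00-15:00, 19:30-20:45.
Mei ∩ Kira ∩ Sofia ∩ Ben ∩ Quinn: 12:00-15:00, 19:30-20:45.

12:00-15:00, 19:30-20:45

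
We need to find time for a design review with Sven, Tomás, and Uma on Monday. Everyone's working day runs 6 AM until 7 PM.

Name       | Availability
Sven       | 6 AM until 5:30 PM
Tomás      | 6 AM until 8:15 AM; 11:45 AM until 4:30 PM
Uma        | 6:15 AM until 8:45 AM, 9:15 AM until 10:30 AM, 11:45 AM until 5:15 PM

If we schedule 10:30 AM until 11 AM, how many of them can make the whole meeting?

Sven can make the full 10:30-11:00 slot — that's 1.

1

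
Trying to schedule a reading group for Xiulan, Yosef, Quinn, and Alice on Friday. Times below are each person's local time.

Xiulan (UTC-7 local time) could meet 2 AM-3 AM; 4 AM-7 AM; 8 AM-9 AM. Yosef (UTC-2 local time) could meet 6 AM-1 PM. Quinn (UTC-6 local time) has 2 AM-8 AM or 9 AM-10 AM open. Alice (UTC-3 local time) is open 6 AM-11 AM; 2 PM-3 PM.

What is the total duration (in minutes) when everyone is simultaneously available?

Xiulan in UTC: 09:00-10:00, 11:00-14:00, 15:00-16:00 (add 7h to convert from UTC-7).
Yosef in UTC: 08:00-15:00 (add 2h to convert from UTC-2).
Quinn in UTC: 08:00-14:00, 15:00-16:00 (add 6h to convert from UTC-6).
Alice in UTC: 09:00-14:00, 17:00-18:00 (add 3h to convert from UTC-3).
Xiulan ∩ Yosef: 09:00-10:00, 11:00-14:00.
Xiulan ∩ Yosef ∩ Quinn: 09:00-10:00, 11:00-14:00.
Xiulan ∩ Yosef ∩ Quinn ∩ Alice: 09:00-10:00, 11:00-14:00.
Summing the common windows: 60 + 180 = 240 minutes.

240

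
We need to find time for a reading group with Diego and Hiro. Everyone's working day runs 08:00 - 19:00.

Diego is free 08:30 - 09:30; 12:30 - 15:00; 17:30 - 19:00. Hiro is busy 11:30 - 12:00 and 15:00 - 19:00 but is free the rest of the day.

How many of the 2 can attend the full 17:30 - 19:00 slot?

1

Diego free: 08:30-09:30, 12:30-15:00, 17:30-19:00.
Hiro free: 08:00-11:30, 12:00-15:00 (invert busy blocks within the working day).
Diego can make the full 17:30-19:00 slot — that's 1.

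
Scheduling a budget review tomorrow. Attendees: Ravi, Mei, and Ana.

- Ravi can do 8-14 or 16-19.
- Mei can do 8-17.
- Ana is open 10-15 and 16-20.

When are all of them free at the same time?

10:00-14:00, 16:00-17:00

Ravi ∩ Mei: 08:00-14:00, 16:00-17:00.
Ravi ∩ Mei ∩ Ana: 10:00-14:00, 16:00-17:00.
Those are the intersection windows.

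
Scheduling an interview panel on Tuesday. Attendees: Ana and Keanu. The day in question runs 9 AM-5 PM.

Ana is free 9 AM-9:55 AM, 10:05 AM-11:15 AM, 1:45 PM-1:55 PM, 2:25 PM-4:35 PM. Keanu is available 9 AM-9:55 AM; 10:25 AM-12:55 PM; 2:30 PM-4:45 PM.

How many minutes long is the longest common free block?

Ana ∩ Keanu: 09:00-09:55, 10:25-11:15, 14:30-16:35.
The longest is 14:30-16:35 at 125 minutes.

125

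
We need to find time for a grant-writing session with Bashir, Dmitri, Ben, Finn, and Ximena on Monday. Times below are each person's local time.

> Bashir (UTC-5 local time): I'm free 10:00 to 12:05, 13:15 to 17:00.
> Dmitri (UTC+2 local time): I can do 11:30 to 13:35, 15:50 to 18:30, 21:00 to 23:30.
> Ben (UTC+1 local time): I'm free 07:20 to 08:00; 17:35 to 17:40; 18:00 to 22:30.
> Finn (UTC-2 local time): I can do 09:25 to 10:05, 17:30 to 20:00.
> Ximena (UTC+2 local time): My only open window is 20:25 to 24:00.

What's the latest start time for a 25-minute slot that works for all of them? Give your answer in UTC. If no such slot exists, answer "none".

21:05

Bashir in UTC: 15:00-17:05, 18:15-22:00 (add 5h to convert from UTC-5).
Dmitri in UTC: 09:30-11:35, 13:50-16:30, 19:00-21:30 (subtract 2h to convert from UTC+2).
Ben in UTC: 06:20-07:00, 16:35-16:40, 17:00-21:30 (subtract 1h to convert from UTC+1).
Finn in UTC: 11:25-12:05, 19:30-22:00 (add 2h to convert from UTC-2).
Ximena in UTC: 18:25-22:00 (subtract 2h to convert from UTC+2).
Bashir ∩ Dmitri: 15:00-16:30, 19:00-21:30.
Bashir ∩ Dmitri ∩ Ben: 19:00-21:30.
Bashir ∩ Dmitri ∩ Ben ∩ Finn: 19:30-21:30.
Bashir ∩ Dmitri ∩ Ben ∩ Finn ∩ Ximena: 19:30-21:30.
The last common window of at least 25 minutes is 19:30-21:30; a 25-minute meeting can start as late as 21:05 and still end by 21:30.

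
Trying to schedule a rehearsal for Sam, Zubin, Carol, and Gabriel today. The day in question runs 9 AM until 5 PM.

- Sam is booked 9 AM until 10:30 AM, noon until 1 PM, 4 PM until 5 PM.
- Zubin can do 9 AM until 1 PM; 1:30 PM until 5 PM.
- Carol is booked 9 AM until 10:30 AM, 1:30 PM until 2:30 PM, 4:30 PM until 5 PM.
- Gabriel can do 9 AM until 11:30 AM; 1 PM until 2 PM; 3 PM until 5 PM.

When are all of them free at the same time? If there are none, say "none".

10:30-11:30, 15:00-16:00

Sam free: 10:30-12:00, 13:00-16:00 (invert busy blocks within the working day).
Zubin free: 09:00-13:00, 13:30-17:00.
Carol free: 10:30-13:30, 14:30-16:30 (invert busy blocks within the working day).
Gabriel free: 09:00-11:30, 13:00-14:00, 15:00-17:00.
Sam ∩ Zubin: 10:30-12:00, 13:30-16:00.
Sam ∩ Zubin ∩ Carol: 10:30-12:00, 14:30-16:00.
Sam ∩ Zubin ∩ Carol ∩ Gabriel: 10:30-11:30, 15:00-16:00.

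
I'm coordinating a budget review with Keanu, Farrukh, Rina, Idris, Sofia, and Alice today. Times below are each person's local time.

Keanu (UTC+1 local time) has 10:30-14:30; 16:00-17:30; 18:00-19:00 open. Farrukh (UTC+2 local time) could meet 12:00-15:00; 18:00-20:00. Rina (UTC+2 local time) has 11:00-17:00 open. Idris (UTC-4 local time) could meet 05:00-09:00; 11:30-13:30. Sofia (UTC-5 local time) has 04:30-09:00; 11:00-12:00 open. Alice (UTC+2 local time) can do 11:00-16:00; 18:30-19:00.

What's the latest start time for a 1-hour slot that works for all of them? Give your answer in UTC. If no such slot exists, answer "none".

12:00

Keanu in UTC: 09:30-13:30, 15:00-16:30, 17:00-18:00 (subtract 1h to convert from UTC+1).
Farrukh in UTC: 10:00-13:00, 16:00-18:00 (subtract 2h to convert from UTC+2).
Rina in UTC: 09:00-15:00 (subtract 2h to convert from UTC+2).
Idris in UTC: 09:00-13:00, 15:30-17:30 (add 4h to convert from UTC-4).
Sofia in UTC: 09:30-14:00, 16:00-17:00 (add 5h to convert from UTC-5).
Alice in UTC: 09:00-14:00, 16:30-17:00 (subtract 2h to convert from UTC+2).
Keanu ∩ Farrukh: 10:00-13:00, 16:00-16:30, 17:00-18:00.
Keanu ∩ Farrukh ∩ Rina: 10:00-13:00.
Keanu ∩ Farrukh ∩ Rina ∩ Idris: 10:00-13:00.
Keanu ∩ Farrukh ∩ Rina ∩ Idris ∩ Sofia: 10:00-13:00.
Keanu ∩ Farrukh ∩ Rina ∩ Idris ∩ Sofia ∩ Alice: 10:00-13:00.
Those are the intersection windows.
The last common window of at least 60 minutes is 10:00-13:00; a 60-minute meeting can start as late as 12:00 and still end by 13:00.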